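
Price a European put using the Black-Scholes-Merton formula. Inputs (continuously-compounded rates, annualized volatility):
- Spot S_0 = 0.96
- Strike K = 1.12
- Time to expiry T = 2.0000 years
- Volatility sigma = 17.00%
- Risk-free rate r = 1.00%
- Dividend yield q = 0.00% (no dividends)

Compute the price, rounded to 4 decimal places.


Answer: Price = 0.1822

Derivation:
d1 = (ln(S/K) + (r - q + 0.5*sigma^2) * T) / (sigma * sqrt(T)) = -0.43778511
d2 = d1 - sigma * sqrt(T) = -0.67820142
exp(-rT) = 0.98019867; exp(-qT) = 1.00000000
P = K * exp(-rT) * N(-d2) - S_0 * exp(-qT) * N(-d1)
N(-d1) = 0.66922897; N(-d2) = 0.75117800
P = 1.1200 * 0.98019867 * 0.75117800 - 0.9600 * 1.00000000 * 0.66922897 = 0.1822


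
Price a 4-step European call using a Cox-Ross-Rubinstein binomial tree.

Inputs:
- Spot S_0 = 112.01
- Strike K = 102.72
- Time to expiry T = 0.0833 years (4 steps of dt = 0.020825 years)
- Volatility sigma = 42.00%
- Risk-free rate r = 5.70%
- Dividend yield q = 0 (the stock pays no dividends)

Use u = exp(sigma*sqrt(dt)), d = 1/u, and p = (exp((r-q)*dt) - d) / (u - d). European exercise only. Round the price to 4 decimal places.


dt = T/N = 0.020825
u = exp(sigma*sqrt(dt)) = 1.062484; d = 1/u = 0.941191
p = (exp((r-q)*dt) - d) / (u - d) = 0.494644
Discount per step: exp(-r*dt) = 0.998814
Stock lattice S(k, i) with i counting down-moves:
  k=0: S(0,0) = 112.0100
  k=1: S(1,0) = 119.0088; S(1,1) = 105.4228
  k=2: S(2,0) = 126.4450; S(2,1) = 112.0100; S(2,2) = 99.2229
  k=3: S(3,0) = 134.3458; S(3,1) = 119.0088; S(3,2) = 105.4228; S(3,3) = 93.3877
  k=4: S(4,0) = 142.7403; S(4,1) = 126.4450; S(4,2) = 112.0100; S(4,3) = 99.2229; S(4,4) = 87.8956
Terminal payoffs V(N, i) = max(S_T - K, 0):
  V(4,0) = 40.020281; V(4,1) = 23.725003; V(4,2) = 9.290000; V(4,3) = 0.000000; V(4,4) = 0.000000
Backward induction: V(k, i) = exp(-r*dt) * [p * V(k+1, i) + (1-p) * V(k+1, i+1)].
  V(3,0) = exp(-r*dt) * [p*40.020281 + (1-p)*23.725003] = 31.747664
  V(3,1) = exp(-r*dt) * [p*23.725003 + (1-p)*9.290000] = 16.410702
  V(3,2) = exp(-r*dt) * [p*9.290000 + (1-p)*0.000000] = 4.589795
  V(3,3) = exp(-r*dt) * [p*0.000000 + (1-p)*0.000000] = 0.000000
  V(2,0) = exp(-r*dt) * [p*31.747664 + (1-p)*16.410702] = 23.968577
  V(2,1) = exp(-r*dt) * [p*16.410702 + (1-p)*4.589795] = 10.424559
  V(2,2) = exp(-r*dt) * [p*4.589795 + (1-p)*0.000000] = 2.267623
  V(1,0) = exp(-r*dt) * [p*23.968577 + (1-p)*10.424559] = 17.103717
  V(1,1) = exp(-r*dt) * [p*10.424559 + (1-p)*2.267623] = 6.294930
  V(0,0) = exp(-r*dt) * [p*17.103717 + (1-p)*6.294930] = 11.627626

Answer: Price = V(0,0) = 11.6276


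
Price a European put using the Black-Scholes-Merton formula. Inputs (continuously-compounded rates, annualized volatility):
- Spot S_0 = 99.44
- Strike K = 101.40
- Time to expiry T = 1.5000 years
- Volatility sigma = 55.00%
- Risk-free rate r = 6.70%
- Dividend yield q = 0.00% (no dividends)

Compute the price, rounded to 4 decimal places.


Answer: Price = 21.5132

Derivation:
d1 = (ln(S/K) + (r - q + 0.5*sigma^2) * T) / (sigma * sqrt(T)) = 0.45702484
d2 = d1 - sigma * sqrt(T) = -0.21658484
exp(-rT) = 0.90438511; exp(-qT) = 1.00000000
P = K * exp(-rT) * N(-d2) - S_0 * exp(-qT) * N(-d1)
N(-d1) = 0.32382660; N(-d2) = 0.58573405
P = 101.4000 * 0.90438511 * 0.58573405 - 99.4400 * 1.00000000 * 0.32382660 = 21.5132


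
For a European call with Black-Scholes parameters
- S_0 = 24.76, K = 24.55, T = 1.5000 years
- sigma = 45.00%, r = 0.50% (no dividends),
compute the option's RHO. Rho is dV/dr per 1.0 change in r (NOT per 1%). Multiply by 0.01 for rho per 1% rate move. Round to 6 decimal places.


d1 = 0.3046305080; d2 = -0.2465046841
phi(d1) = 0.3808542944; exp(-qT) = 1.0000000000; exp(-rT) = 0.9925280548
N(d2) = 0.4026457895
Rho = K*T*exp(-rT)*N(d2) = 24.5500 * 1.5000 * 0.9925280548 * 0.4026457895 = 14.716641

Answer: Rho = 14.716641


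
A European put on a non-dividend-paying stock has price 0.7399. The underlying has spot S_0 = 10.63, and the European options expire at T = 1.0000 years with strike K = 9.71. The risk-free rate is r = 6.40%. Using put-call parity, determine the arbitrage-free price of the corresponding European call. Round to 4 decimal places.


Put-call parity: C - P = S_0 * exp(-qT) - K * exp(-rT).
S_0 * exp(-qT) = 10.6300 * 1.00000000 = 10.63000000
K * exp(-rT) = 9.7100 * 0.93800500 = 9.10802855
C = P + S*exp(-qT) - K*exp(-rT)
C = 0.7399 + 10.63000000 - 9.10802855 = 2.2619

Answer: Call price = 2.2619


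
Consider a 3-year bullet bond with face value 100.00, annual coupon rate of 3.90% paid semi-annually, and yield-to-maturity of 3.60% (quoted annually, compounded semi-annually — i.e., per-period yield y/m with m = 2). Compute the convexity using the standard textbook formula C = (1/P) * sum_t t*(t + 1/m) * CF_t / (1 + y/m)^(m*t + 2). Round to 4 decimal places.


Answer: Convexity = 9.5072

Derivation:
Coupon per period c = face * coupon_rate / m = 1.950000
Periods per year m = 2; per-period yield y/m = 0.018000
Number of cashflows N = 6
Cashflows (t years, CF_t, discount factor 1/(1+y/m)^(m*t), PV):
  t = 0.5000: CF_t = 1.950000, DF = 0.982318, PV = 1.915521
  t = 1.0000: CF_t = 1.950000, DF = 0.964949, PV = 1.881651
  t = 1.5000: CF_t = 1.950000, DF = 0.947887, PV = 1.848380
  t = 2.0000: CF_t = 1.950000, DF = 0.931127, PV = 1.815698
  t = 2.5000: CF_t = 1.950000, DF = 0.914663, PV = 1.783593
  t = 3.0000: CF_t = 101.950000, DF = 0.898490, PV = 91.601073
Price P = sum_t PV_t = 100.845915
Convexity numerator sum_t t*(t + 1/m) * CF_t / (1+y/m)^(m*t + 2):
  t = 0.5000: term = 0.924190
  t = 1.0000: term = 2.723546
  t = 1.5000: term = 5.350779
  t = 2.0000: term = 8.760279
  t = 2.5000: term = 12.908073
  t = 3.0000: term = 928.099001
Convexity = (1/P) * sum = 958.765868 / 100.845915 = 9.507236


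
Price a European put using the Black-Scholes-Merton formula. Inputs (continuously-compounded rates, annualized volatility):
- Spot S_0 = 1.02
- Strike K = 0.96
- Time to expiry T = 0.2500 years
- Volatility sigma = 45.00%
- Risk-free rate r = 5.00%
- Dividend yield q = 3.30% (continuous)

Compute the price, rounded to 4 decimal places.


d1 = (ln(S/K) + (r - q + 0.5*sigma^2) * T) / (sigma * sqrt(T)) = 0.40083165
d2 = d1 - sigma * sqrt(T) = 0.17583165
exp(-rT) = 0.98757780; exp(-qT) = 0.99178394
P = K * exp(-rT) * N(-d2) - S_0 * exp(-qT) * N(-d1)
N(-d1) = 0.34427204; N(-d2) = 0.43021310
P = 0.9600 * 0.98757780 * 0.43021310 - 1.0200 * 0.99178394 * 0.34427204 = 0.0596

Answer: Price = 0.0596


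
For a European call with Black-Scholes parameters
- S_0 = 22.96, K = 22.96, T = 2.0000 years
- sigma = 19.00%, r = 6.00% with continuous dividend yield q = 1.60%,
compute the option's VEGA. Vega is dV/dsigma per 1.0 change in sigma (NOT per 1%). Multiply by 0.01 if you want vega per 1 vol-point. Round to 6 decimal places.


d1 = 0.4618523766; d2 = 0.1931517997
phi(d1) = 0.3585839981; exp(-qT) = 0.9685065821; exp(-rT) = 0.8869204367
Vega = S * exp(-qT) * phi(d1) * sqrt(T) = 22.9600 * 0.9685065821 * 0.3585839981 * 1.4142135624 = 11.276657

Answer: Vega = 11.276657


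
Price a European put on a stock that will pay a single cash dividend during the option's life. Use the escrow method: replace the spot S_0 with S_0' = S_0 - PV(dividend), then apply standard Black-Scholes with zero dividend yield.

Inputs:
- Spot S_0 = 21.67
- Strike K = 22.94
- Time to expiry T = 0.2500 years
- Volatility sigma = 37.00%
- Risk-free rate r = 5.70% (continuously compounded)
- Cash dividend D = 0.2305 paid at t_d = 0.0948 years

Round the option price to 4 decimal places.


PV(D) = D * exp(-r * t_d) = 0.2305 * 0.99461097 = 0.22925783
S_0' = S_0 - PV(D) = 21.6700 - 0.22925783 = 21.44074217
d1 = (ln(S_0'/K) + (r + sigma^2/2)*T) / (sigma*sqrt(T)) = -0.19581978
d2 = d1 - sigma*sqrt(T) = -0.38081978
exp(-rT) = 0.98585105
N(-d1) = 0.57762439; N(-d2) = 0.64833151
P = K * exp(-rT) * N(-d2) - S_0' * N(-d1) = 22.9400 * 0.98585105 * 0.64833151 - 21.44074217 * 0.57762439 = 2.2776

Answer: Price = 2.2776


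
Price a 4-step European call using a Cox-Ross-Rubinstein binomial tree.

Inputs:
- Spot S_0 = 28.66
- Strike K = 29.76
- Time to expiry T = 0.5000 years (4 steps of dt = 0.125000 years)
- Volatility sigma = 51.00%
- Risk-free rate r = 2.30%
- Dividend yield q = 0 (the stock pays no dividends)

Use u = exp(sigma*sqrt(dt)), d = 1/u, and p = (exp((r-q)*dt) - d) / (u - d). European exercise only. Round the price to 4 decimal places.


Answer: Price = V(0,0) = 3.7169

Derivation:
dt = T/N = 0.125000
u = exp(sigma*sqrt(dt)) = 1.197591; d = 1/u = 0.835009
p = (exp((r-q)*dt) - d) / (u - d) = 0.462984
Discount per step: exp(-r*dt) = 0.997129
Stock lattice S(k, i) with i counting down-moves:
  k=0: S(0,0) = 28.6600
  k=1: S(1,0) = 34.3230; S(1,1) = 23.9314
  k=2: S(2,0) = 41.1049; S(2,1) = 28.6600; S(2,2) = 19.9829
  k=3: S(3,0) = 49.2268; S(3,1) = 34.3230; S(3,2) = 23.9314; S(3,3) = 16.6859
  k=4: S(4,0) = 58.9536; S(4,1) = 41.1049; S(4,2) = 28.6600; S(4,3) = 19.9829; S(4,4) = 13.9329
Terminal payoffs V(N, i) = max(S_T - K, 0):
  V(4,0) = 29.193638; V(4,1) = 11.344881; V(4,2) = 0.000000; V(4,3) = 0.000000; V(4,4) = 0.000000
Backward induction: V(k, i) = exp(-r*dt) * [p * V(k+1, i) + (1-p) * V(k+1, i+1)].
  V(3,0) = exp(-r*dt) * [p*29.193638 + (1-p)*11.344881] = 19.552282
  V(3,1) = exp(-r*dt) * [p*11.344881 + (1-p)*0.000000] = 5.237423
  V(3,2) = exp(-r*dt) * [p*0.000000 + (1-p)*0.000000] = 0.000000
  V(3,3) = exp(-r*dt) * [p*0.000000 + (1-p)*0.000000] = 0.000000
  V(2,0) = exp(-r*dt) * [p*19.552282 + (1-p)*5.237423] = 11.830916
  V(2,1) = exp(-r*dt) * [p*5.237423 + (1-p)*0.000000] = 2.417883
  V(2,2) = exp(-r*dt) * [p*0.000000 + (1-p)*0.000000] = 0.000000
  V(1,0) = exp(-r*dt) * [p*11.830916 + (1-p)*2.417883] = 6.756517
  V(1,1) = exp(-r*dt) * [p*2.417883 + (1-p)*0.000000] = 1.116228
  V(0,0) = exp(-r*dt) * [p*6.756517 + (1-p)*1.116228] = 3.716892


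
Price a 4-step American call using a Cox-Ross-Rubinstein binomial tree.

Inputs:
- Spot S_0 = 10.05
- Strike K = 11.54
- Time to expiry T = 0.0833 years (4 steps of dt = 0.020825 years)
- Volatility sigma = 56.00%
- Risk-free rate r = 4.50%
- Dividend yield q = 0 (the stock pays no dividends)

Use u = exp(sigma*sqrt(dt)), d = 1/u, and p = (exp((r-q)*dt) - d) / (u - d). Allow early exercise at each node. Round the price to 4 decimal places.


Answer: Price = V(0,0) = 0.1940

Derivation:
dt = T/N = 0.020825
u = exp(sigma*sqrt(dt)) = 1.084168; d = 1/u = 0.922366
p = (exp((r-q)*dt) - d) / (u - d) = 0.485602
Discount per step: exp(-r*dt) = 0.999063
Stock lattice S(k, i) with i counting down-moves:
  k=0: S(0,0) = 10.0500
  k=1: S(1,0) = 10.8959; S(1,1) = 9.2698
  k=2: S(2,0) = 11.8130; S(2,1) = 10.0500; S(2,2) = 8.5501
  k=3: S(3,0) = 12.8072; S(3,1) = 10.8959; S(3,2) = 9.2698; S(3,3) = 7.8864
  k=4: S(4,0) = 13.8852; S(4,1) = 11.8130; S(4,2) = 10.0500; S(4,3) = 8.5501; S(4,4) = 7.2741
Terminal payoffs V(N, i) = max(S_T - K, 0):
  V(4,0) = 2.345208; V(4,1) = 0.272973; V(4,2) = 0.000000; V(4,3) = 0.000000; V(4,4) = 0.000000
Backward induction: V(k, i) = exp(-r*dt) * [p * V(k+1, i) + (1-p) * V(k+1, i+1)]; then take max(V_cont, immediate exercise) for American.
  V(3,0) = exp(-r*dt) * [p*2.345208 + (1-p)*0.272973] = 1.278057; exercise = 1.267248; V(3,0) = max -> 1.278057
  V(3,1) = exp(-r*dt) * [p*0.272973 + (1-p)*0.000000] = 0.132432; exercise = 0.000000; V(3,1) = max -> 0.132432
  V(3,2) = exp(-r*dt) * [p*0.000000 + (1-p)*0.000000] = 0.000000; exercise = 0.000000; V(3,2) = max -> 0.000000
  V(3,3) = exp(-r*dt) * [p*0.000000 + (1-p)*0.000000] = 0.000000; exercise = 0.000000; V(3,3) = max -> 0.000000
  V(2,0) = exp(-r*dt) * [p*1.278057 + (1-p)*0.132432] = 0.688105; exercise = 0.272973; V(2,0) = max -> 0.688105
  V(2,1) = exp(-r*dt) * [p*0.132432 + (1-p)*0.000000] = 0.064249; exercise = 0.000000; V(2,1) = max -> 0.064249
  V(2,2) = exp(-r*dt) * [p*0.000000 + (1-p)*0.000000] = 0.000000; exercise = 0.000000; V(2,2) = max -> 0.000000
  V(1,0) = exp(-r*dt) * [p*0.688105 + (1-p)*0.064249] = 0.366851; exercise = 0.000000; V(1,0) = max -> 0.366851
  V(1,1) = exp(-r*dt) * [p*0.064249 + (1-p)*0.000000] = 0.031170; exercise = 0.000000; V(1,1) = max -> 0.031170
  V(0,0) = exp(-r*dt) * [p*0.366851 + (1-p)*0.031170] = 0.193996; exercise = 0.000000; V(0,0) = max -> 0.193996


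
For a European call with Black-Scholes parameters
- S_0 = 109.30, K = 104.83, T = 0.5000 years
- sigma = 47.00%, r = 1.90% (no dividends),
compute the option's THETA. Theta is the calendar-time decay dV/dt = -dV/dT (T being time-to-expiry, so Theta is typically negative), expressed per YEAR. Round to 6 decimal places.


d1 = 0.3203988228; d2 = -0.0119413644
phi(d1) = 0.3789821260; exp(-qT) = 1.0000000000; exp(-rT) = 0.9905449824
Theta = -S*exp(-qT)*phi(d1)*sigma/(2*sqrt(T)) - r*K*exp(-rT)*N(d2) + q*S*exp(-qT)*N(d1)
N(d1) = 0.6256669911; N(d2) = 0.4952361981; sqrt(T) = 0.7071067812
Term 1 = -109.3000 * 1.0000000000 * 0.3789821260 * 0.4700 / (2 * 0.7071067812) = -13.7664432815
Term 2 = -0.0190 * 104.8300 * 0.9905449824 * 0.4952361981 = -0.9770702051
Term 3 = 0 (no dividend yield, q = 0)
Theta = -13.7664432815 + (-0.9770702051) + (0.0000000000) = -14.743513

Answer: Theta = -14.743513


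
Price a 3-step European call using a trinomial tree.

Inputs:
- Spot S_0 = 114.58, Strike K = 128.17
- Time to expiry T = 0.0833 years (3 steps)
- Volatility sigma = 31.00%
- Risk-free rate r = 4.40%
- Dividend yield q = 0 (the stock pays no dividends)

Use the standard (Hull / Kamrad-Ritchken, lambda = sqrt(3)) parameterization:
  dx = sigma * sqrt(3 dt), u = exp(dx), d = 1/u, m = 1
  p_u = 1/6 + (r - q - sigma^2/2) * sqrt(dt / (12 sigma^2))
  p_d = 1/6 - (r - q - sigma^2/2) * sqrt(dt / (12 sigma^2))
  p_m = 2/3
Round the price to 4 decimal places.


dt = T/N = 0.027767; dx = sigma*sqrt(3*dt) = 0.089471
u = exp(dx) = 1.093596; d = 1/u = 0.914414
p_u = 0.166038, p_m = 0.666667, p_d = 0.167295
Discount per step: exp(-r*dt) = 0.998779
Stock lattice S(k, j) with j the centered position index:
  k=0: S(0,+0) = 114.5800
  k=1: S(1,-1) = 104.7736; S(1,+0) = 114.5800; S(1,+1) = 125.3042
  k=2: S(2,-2) = 95.8065; S(2,-1) = 104.7736; S(2,+0) = 114.5800; S(2,+1) = 125.3042; S(2,+2) = 137.0322
  k=3: S(3,-3) = 87.6068; S(3,-2) = 95.8065; S(3,-1) = 104.7736; S(3,+0) = 114.5800; S(3,+1) = 125.3042; S(3,+2) = 137.0322; S(3,+3) = 149.8579
Terminal payoffs V(N, j) = max(S_T - K, 0):
  V(3,-3) = 0.000000; V(3,-2) = 0.000000; V(3,-1) = 0.000000; V(3,+0) = 0.000000; V(3,+1) = 0.000000; V(3,+2) = 8.862216; V(3,+3) = 21.687890
Backward induction: V(k, j) = exp(-r*dt) * [p_u * V(k+1, j+1) + p_m * V(k+1, j) + p_d * V(k+1, j-1)]
  V(2,-2) = exp(-r*dt) * [p_u*0.000000 + p_m*0.000000 + p_d*0.000000] = 0.000000
  V(2,-1) = exp(-r*dt) * [p_u*0.000000 + p_m*0.000000 + p_d*0.000000] = 0.000000
  V(2,+0) = exp(-r*dt) * [p_u*0.000000 + p_m*0.000000 + p_d*0.000000] = 0.000000
  V(2,+1) = exp(-r*dt) * [p_u*8.862216 + p_m*0.000000 + p_d*0.000000] = 1.469670
  V(2,+2) = exp(-r*dt) * [p_u*21.687890 + p_m*8.862216 + p_d*0.000000] = 9.497552
  V(1,-1) = exp(-r*dt) * [p_u*0.000000 + p_m*0.000000 + p_d*0.000000] = 0.000000
  V(1,+0) = exp(-r*dt) * [p_u*1.469670 + p_m*0.000000 + p_d*0.000000] = 0.243723
  V(1,+1) = exp(-r*dt) * [p_u*9.497552 + p_m*1.469670 + p_d*0.000000] = 2.553615
  V(0,+0) = exp(-r*dt) * [p_u*2.553615 + p_m*0.243723 + p_d*0.000000] = 0.585764

Answer: Price = V(0,0) = 0.5858


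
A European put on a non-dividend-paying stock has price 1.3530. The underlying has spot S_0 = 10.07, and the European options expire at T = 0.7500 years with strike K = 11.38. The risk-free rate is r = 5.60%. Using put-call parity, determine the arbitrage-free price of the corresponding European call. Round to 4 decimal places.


Answer: Call price = 0.5111

Derivation:
Put-call parity: C - P = S_0 * exp(-qT) - K * exp(-rT).
S_0 * exp(-qT) = 10.0700 * 1.00000000 = 10.07000000
K * exp(-rT) = 11.3800 * 0.95886978 = 10.91193810
C = P + S*exp(-qT) - K*exp(-rT)
C = 1.3530 + 10.07000000 - 10.91193810 = 0.5111


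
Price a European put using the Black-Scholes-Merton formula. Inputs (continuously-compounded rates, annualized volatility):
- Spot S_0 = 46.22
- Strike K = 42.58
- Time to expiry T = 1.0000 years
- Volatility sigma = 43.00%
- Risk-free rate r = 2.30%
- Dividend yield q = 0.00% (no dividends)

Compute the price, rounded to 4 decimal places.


d1 = (ln(S/K) + (r - q + 0.5*sigma^2) * T) / (sigma * sqrt(T)) = 0.45925104
d2 = d1 - sigma * sqrt(T) = 0.02925104
exp(-rT) = 0.97726248; exp(-qT) = 1.00000000
P = K * exp(-rT) * N(-d2) - S_0 * exp(-qT) * N(-d1)
N(-d1) = 0.32302695; N(-d2) = 0.48833219
P = 42.5800 * 0.97726248 * 0.48833219 - 46.2200 * 1.00000000 * 0.32302695 = 5.3901

Answer: Price = 5.3901


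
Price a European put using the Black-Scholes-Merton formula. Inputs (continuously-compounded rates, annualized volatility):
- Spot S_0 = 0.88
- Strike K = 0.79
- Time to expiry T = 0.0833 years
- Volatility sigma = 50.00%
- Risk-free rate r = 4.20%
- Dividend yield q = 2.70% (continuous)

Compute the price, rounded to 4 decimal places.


d1 = (ln(S/K) + (r - q + 0.5*sigma^2) * T) / (sigma * sqrt(T)) = 0.82843907
d2 = d1 - sigma * sqrt(T) = 0.68413037
exp(-rT) = 0.99650751; exp(-qT) = 0.99775343
P = K * exp(-rT) * N(-d2) - S_0 * exp(-qT) * N(-d1)
N(-d1) = 0.20371095; N(-d2) = 0.24694642
P = 0.7900 * 0.99650751 * 0.24694642 - 0.8800 * 0.99775343 * 0.20371095 = 0.0155

Answer: Price = 0.0155


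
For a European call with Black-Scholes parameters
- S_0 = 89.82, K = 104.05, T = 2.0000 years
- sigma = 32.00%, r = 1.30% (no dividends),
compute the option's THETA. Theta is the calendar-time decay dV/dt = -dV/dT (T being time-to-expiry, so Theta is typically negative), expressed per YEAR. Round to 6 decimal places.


d1 = -0.0412417493; d2 = -0.4937900893
phi(d1) = 0.3986031478; exp(-qT) = 1.0000000000; exp(-rT) = 0.9743350896
Theta = -S*exp(-qT)*phi(d1)*sigma/(2*sqrt(T)) - r*K*exp(-rT)*N(d2) + q*S*exp(-qT)*N(d1)
N(d1) = 0.4835515854; N(d2) = 0.3107272166; sqrt(T) = 1.4142135624
Term 1 = -89.8200 * 1.0000000000 * 0.3986031478 * 0.3200 / (2 * 1.4142135624) = -4.0505944151
Term 2 = -0.0130 * 104.0500 * 0.9743350896 * 0.3107272166 = -0.4095180750
Term 3 = 0 (no dividend yield, q = 0)
Theta = -4.0505944151 + (-0.4095180750) + (0.0000000000) = -4.460112

Answer: Theta = -4.460112


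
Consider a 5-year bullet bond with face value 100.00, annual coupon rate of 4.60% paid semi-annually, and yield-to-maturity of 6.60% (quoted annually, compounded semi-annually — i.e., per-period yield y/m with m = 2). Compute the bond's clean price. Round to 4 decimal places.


Answer: Price = 91.5989

Derivation:
Coupon per period c = face * coupon_rate / m = 2.300000
Periods per year m = 2; per-period yield y/m = 0.033000
Number of cashflows N = 10
Cashflows (t years, CF_t, discount factor 1/(1+y/m)^(m*t), PV):
  t = 0.5000: CF_t = 2.300000, DF = 0.968054, PV = 2.226525
  t = 1.0000: CF_t = 2.300000, DF = 0.937129, PV = 2.155397
  t = 1.5000: CF_t = 2.300000, DF = 0.907192, PV = 2.086541
  t = 2.0000: CF_t = 2.300000, DF = 0.878211, PV = 2.019885
  t = 2.5000: CF_t = 2.300000, DF = 0.850156, PV = 1.955358
  t = 3.0000: CF_t = 2.300000, DF = 0.822997, PV = 1.892892
  t = 3.5000: CF_t = 2.300000, DF = 0.796705, PV = 1.832422
  t = 4.0000: CF_t = 2.300000, DF = 0.771254, PV = 1.773884
  t = 4.5000: CF_t = 2.300000, DF = 0.746616, PV = 1.717216
  t = 5.0000: CF_t = 102.300000, DF = 0.722764, PV = 73.938804
Price P = sum_t PV_t = 91.598923


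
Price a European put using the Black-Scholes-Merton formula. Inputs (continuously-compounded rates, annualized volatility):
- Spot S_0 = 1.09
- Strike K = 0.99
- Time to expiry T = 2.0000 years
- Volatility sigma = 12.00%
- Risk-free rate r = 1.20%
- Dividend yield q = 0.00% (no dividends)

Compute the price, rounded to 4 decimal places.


d1 = (ln(S/K) + (r - q + 0.5*sigma^2) * T) / (sigma * sqrt(T)) = 0.79330329
d2 = d1 - sigma * sqrt(T) = 0.62359766
exp(-rT) = 0.97628571; exp(-qT) = 1.00000000
P = K * exp(-rT) * N(-d2) - S_0 * exp(-qT) * N(-d1)
N(-d1) = 0.21380057; N(-d2) = 0.26644592
P = 0.9900 * 0.97628571 * 0.26644592 - 1.0900 * 1.00000000 * 0.21380057 = 0.0245

Answer: Price = 0.0245


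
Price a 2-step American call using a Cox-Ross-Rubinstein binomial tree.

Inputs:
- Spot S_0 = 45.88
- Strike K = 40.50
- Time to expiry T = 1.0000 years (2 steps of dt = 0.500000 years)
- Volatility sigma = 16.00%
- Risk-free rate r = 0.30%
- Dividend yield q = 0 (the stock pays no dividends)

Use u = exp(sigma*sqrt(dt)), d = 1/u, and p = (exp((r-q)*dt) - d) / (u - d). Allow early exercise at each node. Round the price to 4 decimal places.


Answer: Price = V(0,0) = 6.5622

Derivation:
dt = T/N = 0.500000
u = exp(sigma*sqrt(dt)) = 1.119785; d = 1/u = 0.893028
p = (exp((r-q)*dt) - d) / (u - d) = 0.478366
Discount per step: exp(-r*dt) = 0.998501
Stock lattice S(k, i) with i counting down-moves:
  k=0: S(0,0) = 45.8800
  k=1: S(1,0) = 51.3758; S(1,1) = 40.9721
  k=2: S(2,0) = 57.5298; S(2,1) = 45.8800; S(2,2) = 36.5893
Terminal payoffs V(N, i) = max(S_T - K, 0):
  V(2,0) = 17.029822; V(2,1) = 5.380000; V(2,2) = 0.000000
Backward induction: V(k, i) = exp(-r*dt) * [p * V(k+1, i) + (1-p) * V(k+1, i+1)]; then take max(V_cont, immediate exercise) for American.
  V(1,0) = exp(-r*dt) * [p*17.029822 + (1-p)*5.380000] = 10.936460; exercise = 10.875755; V(1,0) = max -> 10.936460
  V(1,1) = exp(-r*dt) * [p*5.380000 + (1-p)*0.000000] = 2.569751; exercise = 0.472135; V(1,1) = max -> 2.569751
  V(0,0) = exp(-r*dt) * [p*10.936460 + (1-p)*2.569751] = 6.562248; exercise = 5.380000; V(0,0) = max -> 6.562248


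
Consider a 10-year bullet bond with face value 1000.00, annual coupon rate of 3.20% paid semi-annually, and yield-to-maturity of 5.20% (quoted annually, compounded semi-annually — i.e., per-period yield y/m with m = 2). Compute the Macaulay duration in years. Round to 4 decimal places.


Coupon per period c = face * coupon_rate / m = 16.000000
Periods per year m = 2; per-period yield y/m = 0.026000
Number of cashflows N = 20
Cashflows (t years, CF_t, discount factor 1/(1+y/m)^(m*t), PV):
  t = 0.5000: CF_t = 16.000000, DF = 0.974659, PV = 15.594542
  t = 1.0000: CF_t = 16.000000, DF = 0.949960, PV = 15.199359
  t = 1.5000: CF_t = 16.000000, DF = 0.925887, PV = 14.814190
  t = 2.0000: CF_t = 16.000000, DF = 0.902424, PV = 14.438781
  t = 2.5000: CF_t = 16.000000, DF = 0.879555, PV = 14.072886
  t = 3.0000: CF_t = 16.000000, DF = 0.857266, PV = 13.716263
  t = 3.5000: CF_t = 16.000000, DF = 0.835542, PV = 13.368678
  t = 4.0000: CF_t = 16.000000, DF = 0.814369, PV = 13.029900
  t = 4.5000: CF_t = 16.000000, DF = 0.793732, PV = 12.699708
  t = 5.0000: CF_t = 16.000000, DF = 0.773618, PV = 12.377883
  t = 5.5000: CF_t = 16.000000, DF = 0.754013, PV = 12.064213
  t = 6.0000: CF_t = 16.000000, DF = 0.734906, PV = 11.758493
  t = 6.5000: CF_t = 16.000000, DF = 0.716282, PV = 11.460519
  t = 7.0000: CF_t = 16.000000, DF = 0.698131, PV = 11.170097
  t = 7.5000: CF_t = 16.000000, DF = 0.680440, PV = 10.887034
  t = 8.0000: CF_t = 16.000000, DF = 0.663197, PV = 10.611144
  t = 8.5000: CF_t = 16.000000, DF = 0.646390, PV = 10.342246
  t = 9.0000: CF_t = 16.000000, DF = 0.630010, PV = 10.080161
  t = 9.5000: CF_t = 16.000000, DF = 0.614045, PV = 9.824719
  t = 10.0000: CF_t = 1016.000000, DF = 0.598484, PV = 608.060080
Price P = sum_t PV_t = 845.570896
Macaulay numerator sum_t t * PV_t:
  t * PV_t at t = 0.5000: 7.797271
  t * PV_t at t = 1.0000: 15.199359
  t * PV_t at t = 1.5000: 22.221284
  t * PV_t at t = 2.0000: 28.877563
  t * PV_t at t = 2.5000: 35.182216
  t * PV_t at t = 3.0000: 41.148790
  t * PV_t at t = 3.5000: 46.790372
  t * PV_t at t = 4.0000: 52.119602
  t * PV_t at t = 4.5000: 57.148686
  t * PV_t at t = 5.0000: 61.889415
  t * PV_t at t = 5.5000: 66.353174
  t * PV_t at t = 6.0000: 70.550956
  t * PV_t at t = 6.5000: 74.493375
  t * PV_t at t = 7.0000: 78.190677
  t * PV_t at t = 7.5000: 81.652753
  t * PV_t at t = 8.0000: 84.889152
  t * PV_t at t = 8.5000: 87.909088
  t * PV_t at t = 9.0000: 90.721453
  t * PV_t at t = 9.5000: 93.334828
  t * PV_t at t = 10.0000: 6080.600802
Macaulay duration D = (sum_t t * PV_t) / P = 7177.070817 / 845.570896 = 8.487840

Answer: Macaulay duration = 8.4878 years


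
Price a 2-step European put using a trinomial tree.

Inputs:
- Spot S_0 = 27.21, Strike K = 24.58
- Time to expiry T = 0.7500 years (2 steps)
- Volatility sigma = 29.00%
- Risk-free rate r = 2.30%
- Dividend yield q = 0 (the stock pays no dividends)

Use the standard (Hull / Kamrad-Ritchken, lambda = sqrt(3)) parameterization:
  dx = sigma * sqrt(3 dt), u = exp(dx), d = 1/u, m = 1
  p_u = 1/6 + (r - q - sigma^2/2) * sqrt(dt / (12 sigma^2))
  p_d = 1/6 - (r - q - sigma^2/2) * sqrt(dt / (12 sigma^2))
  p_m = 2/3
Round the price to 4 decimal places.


dt = T/N = 0.375000; dx = sigma*sqrt(3*dt) = 0.307591
u = exp(dx) = 1.360145; d = 1/u = 0.735216
p_u = 0.155054, p_m = 0.666667, p_d = 0.178279
Discount per step: exp(-r*dt) = 0.991412
Stock lattice S(k, j) with j the centered position index:
  k=0: S(0,+0) = 27.2100
  k=1: S(1,-1) = 20.0052; S(1,+0) = 27.2100; S(1,+1) = 37.0096
  k=2: S(2,-2) = 14.7081; S(2,-1) = 20.0052; S(2,+0) = 27.2100; S(2,+1) = 37.0096; S(2,+2) = 50.3384
Terminal payoffs V(N, j) = max(K - S_T, 0):
  V(2,-2) = 9.871852; V(2,-1) = 4.574783; V(2,+0) = 0.000000; V(2,+1) = 0.000000; V(2,+2) = 0.000000
Backward induction: V(k, j) = exp(-r*dt) * [p_u * V(k+1, j+1) + p_m * V(k+1, j) + p_d * V(k+1, j-1)]
  V(1,-1) = exp(-r*dt) * [p_u*0.000000 + p_m*4.574783 + p_d*9.871852] = 4.768494
  V(1,+0) = exp(-r*dt) * [p_u*0.000000 + p_m*0.000000 + p_d*4.574783] = 0.808584
  V(1,+1) = exp(-r*dt) * [p_u*0.000000 + p_m*0.000000 + p_d*0.000000] = 0.000000
  V(0,+0) = exp(-r*dt) * [p_u*0.000000 + p_m*0.808584 + p_d*4.768494] = 1.377248

Answer: Price = V(0,0) = 1.3772


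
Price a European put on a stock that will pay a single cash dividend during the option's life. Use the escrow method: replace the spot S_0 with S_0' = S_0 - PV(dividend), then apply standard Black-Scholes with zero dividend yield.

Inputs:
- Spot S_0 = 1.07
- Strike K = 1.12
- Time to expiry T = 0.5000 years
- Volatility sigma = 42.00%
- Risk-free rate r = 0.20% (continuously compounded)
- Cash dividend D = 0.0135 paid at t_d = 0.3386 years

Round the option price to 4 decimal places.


Answer: Price = 0.1620

Derivation:
PV(D) = D * exp(-r * t_d) = 0.0135 * 0.99932303 = 0.01349086
S_0' = S_0 - PV(D) = 1.0700 - 0.01349086 = 1.05650914
d1 = (ln(S_0'/K) + (r + sigma^2/2)*T) / (sigma*sqrt(T)) = -0.04464361
d2 = d1 - sigma*sqrt(T) = -0.34162846
exp(-rT) = 0.99900050
N(-d1) = 0.51780431; N(-d2) = 0.63368474
P = K * exp(-rT) * N(-d2) - S_0' * N(-d1) = 1.1200 * 0.99900050 * 0.63368474 - 1.05650914 * 0.51780431 = 0.1620


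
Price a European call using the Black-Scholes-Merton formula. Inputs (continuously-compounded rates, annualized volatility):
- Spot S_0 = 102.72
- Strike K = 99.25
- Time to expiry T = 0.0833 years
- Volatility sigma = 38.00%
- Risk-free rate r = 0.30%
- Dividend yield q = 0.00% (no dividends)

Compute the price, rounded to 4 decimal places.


Answer: Price = 6.3810

Derivation:
d1 = (ln(S/K) + (r - q + 0.5*sigma^2) * T) / (sigma * sqrt(T)) = 0.37045111
d2 = d1 - sigma * sqrt(T) = 0.26077650
exp(-rT) = 0.99975013; exp(-qT) = 1.00000000
C = S_0 * exp(-qT) * N(d1) - K * exp(-rT) * N(d2)
N(d1) = 0.64447680; N(d2) = 0.60286756
C = 102.7200 * 1.00000000 * 0.64447680 - 99.2500 * 0.99975013 * 0.60286756 = 6.3810


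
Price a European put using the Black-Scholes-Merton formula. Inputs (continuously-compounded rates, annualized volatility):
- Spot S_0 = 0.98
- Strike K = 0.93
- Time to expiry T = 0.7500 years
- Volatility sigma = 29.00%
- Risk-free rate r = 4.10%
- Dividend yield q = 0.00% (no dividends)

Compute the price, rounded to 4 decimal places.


Answer: Price = 0.0600

Derivation:
d1 = (ln(S/K) + (r - q + 0.5*sigma^2) * T) / (sigma * sqrt(T)) = 0.45652673
d2 = d1 - sigma * sqrt(T) = 0.20537936
exp(-rT) = 0.96971797; exp(-qT) = 1.00000000
P = K * exp(-rT) * N(-d2) - S_0 * exp(-qT) * N(-d1)
N(-d1) = 0.32400563; N(-d2) = 0.41863787
P = 0.9300 * 0.96971797 * 0.41863787 - 0.9800 * 1.00000000 * 0.32400563 = 0.0600


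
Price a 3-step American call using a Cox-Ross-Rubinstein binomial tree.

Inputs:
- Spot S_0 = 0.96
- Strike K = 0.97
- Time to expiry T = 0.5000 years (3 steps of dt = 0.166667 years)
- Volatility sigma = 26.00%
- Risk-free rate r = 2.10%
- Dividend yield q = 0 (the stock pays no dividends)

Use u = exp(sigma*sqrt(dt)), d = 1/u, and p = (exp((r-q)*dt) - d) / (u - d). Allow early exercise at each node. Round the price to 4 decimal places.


dt = T/N = 0.166667
u = exp(sigma*sqrt(dt)) = 1.111983; d = 1/u = 0.899295
p = (exp((r-q)*dt) - d) / (u - d) = 0.489974
Discount per step: exp(-r*dt) = 0.996506
Stock lattice S(k, i) with i counting down-moves:
  k=0: S(0,0) = 0.9600
  k=1: S(1,0) = 1.0675; S(1,1) = 0.8633
  k=2: S(2,0) = 1.1870; S(2,1) = 0.9600; S(2,2) = 0.7764
  k=3: S(3,0) = 1.3200; S(3,1) = 1.0675; S(3,2) = 0.8633; S(3,3) = 0.6982
Terminal payoffs V(N, i) = max(S_T - K, 0):
  V(3,0) = 0.349974; V(3,1) = 0.097503; V(3,2) = 0.000000; V(3,3) = 0.000000
Backward induction: V(k, i) = exp(-r*dt) * [p * V(k+1, i) + (1-p) * V(k+1, i+1)]; then take max(V_cont, immediate exercise) for American.
  V(2,0) = exp(-r*dt) * [p*0.349974 + (1-p)*0.097503] = 0.220434; exercise = 0.217045; V(2,0) = max -> 0.220434
  V(2,1) = exp(-r*dt) * [p*0.097503 + (1-p)*0.000000] = 0.047607; exercise = 0.000000; V(2,1) = max -> 0.047607
  V(2,2) = exp(-r*dt) * [p*0.000000 + (1-p)*0.000000] = 0.000000; exercise = 0.000000; V(2,2) = max -> 0.000000
  V(1,0) = exp(-r*dt) * [p*0.220434 + (1-p)*0.047607] = 0.131826; exercise = 0.097503; V(1,0) = max -> 0.131826
  V(1,1) = exp(-r*dt) * [p*0.047607 + (1-p)*0.000000] = 0.023245; exercise = 0.000000; V(1,1) = max -> 0.023245
  V(0,0) = exp(-r*dt) * [p*0.131826 + (1-p)*0.023245] = 0.076179; exercise = 0.000000; V(0,0) = max -> 0.076179

Answer: Price = V(0,0) = 0.0762


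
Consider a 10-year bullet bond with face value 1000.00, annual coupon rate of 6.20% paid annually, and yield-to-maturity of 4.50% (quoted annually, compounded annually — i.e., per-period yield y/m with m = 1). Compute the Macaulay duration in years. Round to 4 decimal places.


Coupon per period c = face * coupon_rate / m = 62.000000
Periods per year m = 1; per-period yield y/m = 0.045000
Number of cashflows N = 10
Cashflows (t years, CF_t, discount factor 1/(1+y/m)^(m*t), PV):
  t = 1.0000: CF_t = 62.000000, DF = 0.956938, PV = 59.330144
  t = 2.0000: CF_t = 62.000000, DF = 0.915730, PV = 56.775257
  t = 3.0000: CF_t = 62.000000, DF = 0.876297, PV = 54.330389
  t = 4.0000: CF_t = 62.000000, DF = 0.838561, PV = 51.990803
  t = 5.0000: CF_t = 62.000000, DF = 0.802451, PV = 49.751965
  t = 6.0000: CF_t = 62.000000, DF = 0.767896, PV = 47.609536
  t = 7.0000: CF_t = 62.000000, DF = 0.734828, PV = 45.559364
  t = 8.0000: CF_t = 62.000000, DF = 0.703185, PV = 43.597478
  t = 9.0000: CF_t = 62.000000, DF = 0.672904, PV = 41.720075
  t = 10.0000: CF_t = 1062.000000, DF = 0.643928, PV = 683.851198
Price P = sum_t PV_t = 1134.516209
Macaulay numerator sum_t t * PV_t:
  t * PV_t at t = 1.0000: 59.330144
  t * PV_t at t = 2.0000: 113.550514
  t * PV_t at t = 3.0000: 162.991168
  t * PV_t at t = 4.0000: 207.963213
  t * PV_t at t = 5.0000: 248.759824
  t * PV_t at t = 6.0000: 285.657215
  t * PV_t at t = 7.0000: 318.915551
  t * PV_t at t = 8.0000: 348.779823
  t * PV_t at t = 9.0000: 375.480671
  t * PV_t at t = 10.0000: 6838.511983
Macaulay duration D = (sum_t t * PV_t) / P = 8959.940106 / 1134.516209 = 7.897587

Answer: Macaulay duration = 7.8976 years


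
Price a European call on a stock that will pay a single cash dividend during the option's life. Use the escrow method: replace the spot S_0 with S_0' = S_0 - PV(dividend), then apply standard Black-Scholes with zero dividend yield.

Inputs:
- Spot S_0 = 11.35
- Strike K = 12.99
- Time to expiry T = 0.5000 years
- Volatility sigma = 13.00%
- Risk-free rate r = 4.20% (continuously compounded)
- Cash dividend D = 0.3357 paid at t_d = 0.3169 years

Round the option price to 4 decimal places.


PV(D) = D * exp(-r * t_d) = 0.3357 * 0.98677838 = 0.33126150
S_0' = S_0 - PV(D) = 11.3500 - 0.33126150 = 11.01873850
d1 = (ln(S_0'/K) + (r + sigma^2/2)*T) / (sigma*sqrt(T)) = -1.51600982
d2 = d1 - sigma*sqrt(T) = -1.60793371
exp(-rT) = 0.97921896
N(d1) = 0.06475843; N(d2) = 0.05392485
C = S_0' * N(d1) - K * exp(-rT) * N(d2) = 11.01873850 * 0.06475843 - 12.9900 * 0.97921896 * 0.05392485 = 0.0276

Answer: Price = 0.0276


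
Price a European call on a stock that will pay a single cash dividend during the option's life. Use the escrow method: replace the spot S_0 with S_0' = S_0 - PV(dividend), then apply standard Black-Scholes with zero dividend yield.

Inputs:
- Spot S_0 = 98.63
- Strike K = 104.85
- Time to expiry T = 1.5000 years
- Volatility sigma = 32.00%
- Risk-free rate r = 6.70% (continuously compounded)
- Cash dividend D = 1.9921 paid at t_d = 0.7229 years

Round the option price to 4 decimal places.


PV(D) = D * exp(-r * t_d) = 1.9921 * 0.95271993 = 1.89791337
S_0' = S_0 - PV(D) = 98.6300 - 1.89791337 = 96.73208663
d1 = (ln(S_0'/K) + (r + sigma^2/2)*T) / (sigma*sqrt(T)) = 0.24677182
d2 = d1 - sigma*sqrt(T) = -0.14514654
exp(-rT) = 0.90438511
N(d1) = 0.59745759; N(d2) = 0.44229759
C = S_0' * N(d1) - K * exp(-rT) * N(d2) = 96.73208663 * 0.59745759 - 104.8500 * 0.90438511 * 0.44229759 = 15.8525

Answer: Price = 15.8525


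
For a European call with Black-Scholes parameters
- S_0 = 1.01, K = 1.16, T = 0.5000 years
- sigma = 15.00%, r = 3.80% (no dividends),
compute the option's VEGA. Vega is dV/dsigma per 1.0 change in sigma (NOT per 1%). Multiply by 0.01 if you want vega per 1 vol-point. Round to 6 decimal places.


d1 = -1.0733378823; d2 = -1.1794038995
phi(d1) = 0.2242563105; exp(-qT) = 1.0000000000; exp(-rT) = 0.9811793622
Vega = S * exp(-qT) * phi(d1) * sqrt(T) = 1.0100 * 1.0000000000 * 0.2242563105 * 0.7071067812 = 0.160159

Answer: Vega = 0.160159


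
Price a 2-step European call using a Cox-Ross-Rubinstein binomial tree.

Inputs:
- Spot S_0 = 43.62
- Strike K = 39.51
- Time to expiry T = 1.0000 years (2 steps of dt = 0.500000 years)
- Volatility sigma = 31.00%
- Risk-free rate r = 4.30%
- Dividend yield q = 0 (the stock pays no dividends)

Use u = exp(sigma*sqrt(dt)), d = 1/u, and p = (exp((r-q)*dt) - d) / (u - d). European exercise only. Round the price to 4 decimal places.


dt = T/N = 0.500000
u = exp(sigma*sqrt(dt)) = 1.245084; d = 1/u = 0.803159
p = (exp((r-q)*dt) - d) / (u - d) = 0.494595
Discount per step: exp(-r*dt) = 0.978729
Stock lattice S(k, i) with i counting down-moves:
  k=0: S(0,0) = 43.6200
  k=1: S(1,0) = 54.3106; S(1,1) = 35.0338
  k=2: S(2,0) = 67.6212; S(2,1) = 43.6200; S(2,2) = 28.1377
Terminal payoffs V(N, i) = max(S_T - K, 0):
  V(2,0) = 28.111229; V(2,1) = 4.110000; V(2,2) = 0.000000
Backward induction: V(k, i) = exp(-r*dt) * [p * V(k+1, i) + (1-p) * V(k+1, i+1)].
  V(1,0) = exp(-r*dt) * [p*28.111229 + (1-p)*4.110000] = 15.640968
  V(1,1) = exp(-r*dt) * [p*4.110000 + (1-p)*0.000000] = 1.989547
  V(0,0) = exp(-r*dt) * [p*15.640968 + (1-p)*1.989547] = 8.555537

Answer: Price = V(0,0) = 8.5555


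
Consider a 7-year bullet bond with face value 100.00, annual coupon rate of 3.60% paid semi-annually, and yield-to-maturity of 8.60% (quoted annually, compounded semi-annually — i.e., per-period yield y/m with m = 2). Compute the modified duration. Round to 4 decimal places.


Answer: Modified duration = 5.8455

Derivation:
Coupon per period c = face * coupon_rate / m = 1.800000
Periods per year m = 2; per-period yield y/m = 0.043000
Number of cashflows N = 14
Cashflows (t years, CF_t, discount factor 1/(1+y/m)^(m*t), PV):
  t = 0.5000: CF_t = 1.800000, DF = 0.958773, PV = 1.725791
  t = 1.0000: CF_t = 1.800000, DF = 0.919245, PV = 1.654641
  t = 1.5000: CF_t = 1.800000, DF = 0.881347, PV = 1.586425
  t = 2.0000: CF_t = 1.800000, DF = 0.845012, PV = 1.521021
  t = 2.5000: CF_t = 1.800000, DF = 0.810174, PV = 1.458314
  t = 3.0000: CF_t = 1.800000, DF = 0.776773, PV = 1.398191
  t = 3.5000: CF_t = 1.800000, DF = 0.744749, PV = 1.340548
  t = 4.0000: CF_t = 1.800000, DF = 0.714045, PV = 1.285281
  t = 4.5000: CF_t = 1.800000, DF = 0.684607, PV = 1.232292
  t = 5.0000: CF_t = 1.800000, DF = 0.656382, PV = 1.181488
  t = 5.5000: CF_t = 1.800000, DF = 0.629322, PV = 1.132779
  t = 6.0000: CF_t = 1.800000, DF = 0.603376, PV = 1.086077
  t = 6.5000: CF_t = 1.800000, DF = 0.578501, PV = 1.041302
  t = 7.0000: CF_t = 101.800000, DF = 0.554651, PV = 56.463456
Price P = sum_t PV_t = 74.107607
First compute Macaulay numerator sum_t t * PV_t:
  t * PV_t at t = 0.5000: 0.862895
  t * PV_t at t = 1.0000: 1.654641
  t * PV_t at t = 1.5000: 2.379638
  t * PV_t at t = 2.0000: 3.042042
  t * PV_t at t = 2.5000: 3.645784
  t * PV_t at t = 3.0000: 4.194574
  t * PV_t at t = 3.5000: 4.691918
  t * PV_t at t = 4.0000: 5.141123
  t * PV_t at t = 4.5000: 5.545315
  t * PV_t at t = 5.0000: 5.907441
  t * PV_t at t = 5.5000: 6.230283
  t * PV_t at t = 6.0000: 6.516465
  t * PV_t at t = 6.5000: 6.768460
  t * PV_t at t = 7.0000: 395.244195
Macaulay duration D = 451.824777 / 74.107607 = 6.096874
Modified duration = D / (1 + y/m) = 6.096874 / (1 + 0.043000) = 5.845517


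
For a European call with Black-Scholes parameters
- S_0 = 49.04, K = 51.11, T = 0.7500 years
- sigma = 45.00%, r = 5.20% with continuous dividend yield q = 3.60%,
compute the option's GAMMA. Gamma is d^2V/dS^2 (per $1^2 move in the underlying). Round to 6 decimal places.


Answer: Gamma = 0.020174

Derivation:
d1 = 0.1195592817; d2 = -0.2701521500
phi(d1) = 0.3961011211; exp(-qT) = 0.9733612415; exp(-rT) = 0.9617507091
Gamma = exp(-qT) * phi(d1) / (S * sigma * sqrt(T)) = 0.9733612415 * 0.3961011211 / (49.0400 * 0.4500 * 0.8660254038) = 0.020174


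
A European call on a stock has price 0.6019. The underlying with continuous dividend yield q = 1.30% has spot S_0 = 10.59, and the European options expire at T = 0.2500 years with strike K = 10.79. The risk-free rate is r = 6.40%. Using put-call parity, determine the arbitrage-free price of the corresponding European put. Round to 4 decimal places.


Put-call parity: C - P = S_0 * exp(-qT) - K * exp(-rT).
S_0 * exp(-qT) = 10.5900 * 0.99675528 = 10.55563837
K * exp(-rT) = 10.7900 * 0.98412732 = 10.61873378
P = C - S*exp(-qT) + K*exp(-rT)
P = 0.6019 - 10.55563837 + 10.61873378 = 0.6650

Answer: Put price = 0.6650


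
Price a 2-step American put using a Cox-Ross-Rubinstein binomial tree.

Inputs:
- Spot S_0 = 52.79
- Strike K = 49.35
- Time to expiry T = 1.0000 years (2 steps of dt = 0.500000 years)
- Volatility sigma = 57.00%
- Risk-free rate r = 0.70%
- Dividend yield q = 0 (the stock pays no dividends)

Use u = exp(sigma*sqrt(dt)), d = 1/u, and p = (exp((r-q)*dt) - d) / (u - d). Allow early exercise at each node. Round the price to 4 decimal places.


Answer: Price = V(0,0) = 9.0667

Derivation:
dt = T/N = 0.500000
u = exp(sigma*sqrt(dt)) = 1.496383; d = 1/u = 0.668278
p = (exp((r-q)*dt) - d) / (u - d) = 0.404813
Discount per step: exp(-r*dt) = 0.996506
Stock lattice S(k, i) with i counting down-moves:
  k=0: S(0,0) = 52.7900
  k=1: S(1,0) = 78.9941; S(1,1) = 35.2784
  k=2: S(2,0) = 118.2054; S(2,1) = 52.7900; S(2,2) = 23.5758
Terminal payoffs V(N, i) = max(K - S_T, 0):
  V(2,0) = 0.000000; V(2,1) = 0.000000; V(2,2) = 25.774217
Backward induction: V(k, i) = exp(-r*dt) * [p * V(k+1, i) + (1-p) * V(k+1, i+1)]; then take max(V_cont, immediate exercise) for American.
  V(1,0) = exp(-r*dt) * [p*0.000000 + (1-p)*0.000000] = 0.000000; exercise = 0.000000; V(1,0) = max -> 0.000000
  V(1,1) = exp(-r*dt) * [p*0.000000 + (1-p)*25.774217] = 15.286869; exercise = 14.071599; V(1,1) = max -> 15.286869
  V(0,0) = exp(-r*dt) * [p*0.000000 + (1-p)*15.286869] = 9.066749; exercise = 0.000000; V(0,0) = max -> 9.066749


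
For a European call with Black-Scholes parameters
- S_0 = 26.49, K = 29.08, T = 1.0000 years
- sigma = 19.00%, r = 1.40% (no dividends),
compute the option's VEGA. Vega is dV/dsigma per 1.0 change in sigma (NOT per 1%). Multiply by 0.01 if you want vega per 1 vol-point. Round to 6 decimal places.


d1 = -0.3222807862; d2 = -0.5122807862
phi(d1) = 0.3787530059; exp(-qT) = 1.0000000000; exp(-rT) = 0.9860975443
Vega = S * exp(-qT) * phi(d1) * sqrt(T) = 26.4900 * 1.0000000000 * 0.3787530059 * 1.0000000000 = 10.033167

Answer: Vega = 10.033167
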